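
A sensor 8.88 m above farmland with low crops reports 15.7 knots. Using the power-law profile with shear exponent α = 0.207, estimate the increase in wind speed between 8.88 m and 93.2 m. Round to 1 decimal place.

Power law: V₂ = V₁ · (z₂/z₁)^α = 15.7 × (10.4955)^0.207 = 25.5416 knots
ΔV = 25.5416 − 15.7 = 9.8416 knots

9.8 knots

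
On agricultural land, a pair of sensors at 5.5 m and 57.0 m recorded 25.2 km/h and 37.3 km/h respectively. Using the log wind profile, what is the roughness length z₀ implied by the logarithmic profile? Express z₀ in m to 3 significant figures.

z₀ ≈ 0.0422 m

Log law: V(z) ∝ ln(z/z₀). With r = V₁/V₂ = 25.2/37.3 = 0.67560,
r · ln(z₂/z₀) = ln(z₁/z₀) ⇒ ln z₀ = (ln z₁ − r·ln z₂)/(1 − r)
ln z₀ = (1.70475 − 0.67560×4.04305) / 0.32440 = -3.1651
z₀ = exp(-3.1651) = 0.04221 m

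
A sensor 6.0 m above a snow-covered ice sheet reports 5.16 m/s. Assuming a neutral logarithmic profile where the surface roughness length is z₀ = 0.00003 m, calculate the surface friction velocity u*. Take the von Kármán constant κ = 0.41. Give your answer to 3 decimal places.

u* ≈ 0.173 m/s

Log law: V(z) = (u*/κ) · ln(z/z₀) ⇒ u* = κ · V / ln(z/z₀)
u* = 0.41 × 5.16 / ln(6.0/0.00003) = 0.41 × 5.16 / 12.2061
   = 2.1156 / 12.2061 = 0.1733 m/s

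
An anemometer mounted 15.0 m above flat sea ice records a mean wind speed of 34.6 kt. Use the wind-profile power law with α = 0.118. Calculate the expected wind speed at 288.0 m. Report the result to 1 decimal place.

Power-law profile: V₂ = V₁ · (z₂/z₁)^α
V₂ = 34.6 × (288.0/15.0)^0.118 = 34.6 × (19.2000)^0.118
    = 34.6 × 1.4172 = 49.0349 kt

49.0 kt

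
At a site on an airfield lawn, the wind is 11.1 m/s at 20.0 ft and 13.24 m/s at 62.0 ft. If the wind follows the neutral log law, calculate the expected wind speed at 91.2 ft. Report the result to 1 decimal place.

Log law: V ∝ ln(z/z₀). From the pair, with r = V₁/V₂ = 0.83837,
ln z₀ = (ln z₁ − r·ln z₂)/(1 − r) = (2.9957 − 0.83837×4.1271)/0.16163 = -2.8728 → z₀ = 0.05654 ft
V₃ = V₁ · ln(z₃/z₀)/ln(z₁/z₀) = 11.1 × 7.3858/5.8685 = 13.9700 m/s

14.0 m/s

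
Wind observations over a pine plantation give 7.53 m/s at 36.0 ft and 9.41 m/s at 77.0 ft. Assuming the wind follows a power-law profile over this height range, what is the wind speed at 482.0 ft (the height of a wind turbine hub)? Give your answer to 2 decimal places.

16.11 m/s

First find α: α = ln(V₂/V₁)/ln(z₂/z₁) = ln(9.41/7.53)/ln(77.0/36.0) = 0.22288/0.76029 = 0.2931
Extrapolate from 77.0 ft to 482.0 ft: V₃ = 9.41 × (482.0/77.0)^0.2931 = 9.41 × 1.7120 = 16.1102 m/s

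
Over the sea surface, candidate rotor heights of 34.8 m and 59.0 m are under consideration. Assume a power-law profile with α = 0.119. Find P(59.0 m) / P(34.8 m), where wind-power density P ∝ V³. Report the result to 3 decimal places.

Speed ratio: V_B/V_A = (z_B/z_A)^α = (59.0/34.8)^0.119 = (1.6954)^0.119 = 1.06484
Power-density ratio: P_B/P_A = (V_B/V_A)³ = (1.06484)³ = 1.20740

1.207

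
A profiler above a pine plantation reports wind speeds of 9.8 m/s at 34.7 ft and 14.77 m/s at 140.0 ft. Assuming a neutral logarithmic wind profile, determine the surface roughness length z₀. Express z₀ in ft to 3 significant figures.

z₀ ≈ 2.22 ft

Log law: V(z) ∝ ln(z/z₀). With r = V₁/V₂ = 9.8/14.77 = 0.66351,
r · ln(z₂/z₀) = ln(z₁/z₀) ⇒ ln z₀ = (ln z₁ − r·ln z₂)/(1 − r)
ln z₀ = (3.54674 − 0.66351×4.94164) / 0.33649 = 0.7962
z₀ = exp(0.7962) = 2.217 ft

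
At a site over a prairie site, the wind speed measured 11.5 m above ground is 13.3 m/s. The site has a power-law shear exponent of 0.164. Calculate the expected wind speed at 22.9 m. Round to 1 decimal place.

14.9 m/s

Power-law profile: V₂ = V₁ · (z₂/z₁)^α
V₂ = 13.3 × (22.9/11.5)^0.164 = 13.3 × (1.9913)^0.164
    = 13.3 × 1.1196 = 14.8905 m/s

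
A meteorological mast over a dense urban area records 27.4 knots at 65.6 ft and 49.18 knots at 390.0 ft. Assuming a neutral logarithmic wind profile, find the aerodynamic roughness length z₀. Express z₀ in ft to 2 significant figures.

z₀ ≈ 7.0 ft

Log law: V(z) ∝ ln(z/z₀). With r = V₁/V₂ = 27.4/49.18 = 0.55714,
r · ln(z₂/z₀) = ln(z₁/z₀) ⇒ ln z₀ = (ln z₁ − r·ln z₂)/(1 − r)
ln z₀ = (4.18358 − 0.55714×5.96615) / 0.44286 = 1.9410
z₀ = exp(1.9410) = 6.966 ft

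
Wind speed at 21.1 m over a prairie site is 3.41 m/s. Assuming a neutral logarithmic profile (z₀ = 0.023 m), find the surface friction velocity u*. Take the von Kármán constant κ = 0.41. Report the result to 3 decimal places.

u* ≈ 0.205 m/s

Log law: V(z) = (u*/κ) · ln(z/z₀) ⇒ u* = κ · V / ln(z/z₀)
u* = 0.41 × 3.41 / ln(21.1/0.023) = 0.41 × 3.41 / 6.8215
   = 1.3981 / 6.8215 = 0.2050 m/s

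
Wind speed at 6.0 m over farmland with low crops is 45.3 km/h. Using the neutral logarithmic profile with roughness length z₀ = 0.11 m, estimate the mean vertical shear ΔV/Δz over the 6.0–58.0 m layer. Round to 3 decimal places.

0.494 km/h/m

Log law: V₂ = V₁ · ln(z₂/z₀)/ln(z₁/z₀) = 45.3 × 6.2677/3.9990 = 70.9990 km/h
ΔV/Δz = (70.9990 − 45.3)/(58.0 − 6.0) = 25.6990/52.0000 = 0.49421 km/h/m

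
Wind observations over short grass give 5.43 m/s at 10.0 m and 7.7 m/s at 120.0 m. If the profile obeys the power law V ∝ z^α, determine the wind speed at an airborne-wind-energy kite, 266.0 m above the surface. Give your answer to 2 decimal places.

First find α: α = ln(V₂/V₁)/ln(z₂/z₁) = ln(7.7/5.43)/ln(120.0/10.0) = 0.34928/2.48491 = 0.1406
Extrapolate from 120.0 m to 266.0 m: V₃ = 7.7 × (266.0/120.0)^0.1406 = 7.7 × 1.1184 = 8.6116 m/s

8.61 m/s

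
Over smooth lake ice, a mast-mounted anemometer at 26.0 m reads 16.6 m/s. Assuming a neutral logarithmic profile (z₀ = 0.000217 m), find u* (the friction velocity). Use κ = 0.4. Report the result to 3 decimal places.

u* ≈ 0.568 m/s

Log law: V(z) = (u*/κ) · ln(z/z₀) ⇒ u* = κ · V / ln(z/z₀)
u* = 0.4 × 16.6 / ln(26.0/0.000217) = 0.4 × 16.6 / 11.6937
   = 6.6400 / 11.6937 = 0.5678 m/s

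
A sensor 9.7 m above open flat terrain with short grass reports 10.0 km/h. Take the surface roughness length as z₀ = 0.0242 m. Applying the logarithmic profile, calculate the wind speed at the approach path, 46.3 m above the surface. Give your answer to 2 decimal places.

Log law: V(z) ∝ ln(z/z₀), so V₂/V₁ = ln(z₂/z₀) / ln(z₁/z₀).
ln(46.3/0.0242) = 7.5565, ln(9.7/0.0242) = 5.9935
V₂ = 10.0 × 7.5565/5.9935 = 10.0 × 1.2608 = 12.6078 km/h

12.61 km/h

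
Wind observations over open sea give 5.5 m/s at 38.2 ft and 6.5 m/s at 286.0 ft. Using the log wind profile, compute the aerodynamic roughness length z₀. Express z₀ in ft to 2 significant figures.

z₀ ≈ 0.00059 ft

Log law: V(z) ∝ ln(z/z₀). With r = V₁/V₂ = 5.5/6.5 = 0.84615,
r · ln(z₂/z₀) = ln(z₁/z₀) ⇒ ln z₀ = (ln z₁ − r·ln z₂)/(1 − r)
ln z₀ = (3.64284 − 0.84615×5.65599) / 0.15385 = -7.4295
z₀ = exp(-7.4295) = 0.0005935 ft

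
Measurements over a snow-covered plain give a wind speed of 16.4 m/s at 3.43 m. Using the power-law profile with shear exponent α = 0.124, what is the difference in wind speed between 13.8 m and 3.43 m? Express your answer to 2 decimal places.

3.09 m/s

Power law: V₂ = V₁ · (z₂/z₁)^α = 16.4 × (4.0233)^0.124 = 19.4900 m/s
ΔV = 19.4900 − 16.4 = 3.0900 m/s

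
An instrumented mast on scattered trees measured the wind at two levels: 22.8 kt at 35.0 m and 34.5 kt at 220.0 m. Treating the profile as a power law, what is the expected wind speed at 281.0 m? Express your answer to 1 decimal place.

First find α: α = ln(V₂/V₁)/ln(z₂/z₁) = ln(34.5/22.8)/ln(220.0/35.0) = 0.41420/1.83828 = 0.2253
Extrapolate from 220.0 m to 281.0 m: V₃ = 34.5 × (281.0/220.0)^0.2253 = 34.5 × 1.0567 = 36.4558 kt

36.5 kt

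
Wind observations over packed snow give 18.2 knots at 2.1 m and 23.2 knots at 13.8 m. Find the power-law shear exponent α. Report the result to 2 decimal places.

Power law: V₂/V₁ = (z₂/z₁)^α ⇒ α = ln(V₂/V₁) / ln(z₂/z₁)
α = ln(23.2/18.2) / ln(13.8/2.1) = ln(1.2747) / ln(6.5714)
  = 0.24273 / 1.88273 = 0.12892

α ≈ 0.13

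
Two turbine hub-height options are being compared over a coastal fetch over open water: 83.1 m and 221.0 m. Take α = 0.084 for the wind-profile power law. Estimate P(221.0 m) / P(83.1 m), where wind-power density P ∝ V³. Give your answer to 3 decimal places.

Speed ratio: V_B/V_A = (z_B/z_A)^α = (221.0/83.1)^0.084 = (2.6594)^0.084 = 1.08563
Power-density ratio: P_B/P_A = (V_B/V_A)³ = (1.08563)³ = 1.27952

1.280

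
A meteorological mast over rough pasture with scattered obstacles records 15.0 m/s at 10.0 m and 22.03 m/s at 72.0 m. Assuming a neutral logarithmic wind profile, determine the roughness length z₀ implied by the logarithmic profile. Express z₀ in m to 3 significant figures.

Log law: V(z) ∝ ln(z/z₀). With r = V₁/V₂ = 15.0/22.03 = 0.68089,
r · ln(z₂/z₀) = ln(z₁/z₀) ⇒ ln z₀ = (ln z₁ − r·ln z₂)/(1 − r)
ln z₀ = (2.30259 − 0.68089×4.27667) / 0.31911 = -1.9095
z₀ = exp(-1.9095) = 0.1481 m

z₀ ≈ 0.148 m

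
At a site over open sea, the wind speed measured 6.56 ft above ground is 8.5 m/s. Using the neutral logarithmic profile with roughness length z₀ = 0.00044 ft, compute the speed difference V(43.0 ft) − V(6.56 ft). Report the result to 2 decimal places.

Log law: V₂ = V₁ · ln(z₂/z₀)/ln(z₁/z₀) = 8.5 × 11.4899/9.6097 = 10.1631 m/s
ΔV = 10.1631 − 8.5 = 1.6631 m/s

1.66 m/s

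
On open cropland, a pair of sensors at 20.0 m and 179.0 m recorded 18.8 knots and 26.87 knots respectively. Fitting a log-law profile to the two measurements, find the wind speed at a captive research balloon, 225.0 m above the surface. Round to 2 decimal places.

Log law: V ∝ ln(z/z₀). From the pair, with r = V₁/V₂ = 0.69967,
ln z₀ = (ln z₁ − r·ln z₂)/(1 − r) = (2.9957 − 0.69967×5.1874)/0.30033 = -2.1100 → z₀ = 0.1212 m
V₃ = V₁ · ln(z₃/z₀)/ln(z₁/z₀) = 18.8 × 7.5261/5.1057 = 27.7122 knots

27.71 knots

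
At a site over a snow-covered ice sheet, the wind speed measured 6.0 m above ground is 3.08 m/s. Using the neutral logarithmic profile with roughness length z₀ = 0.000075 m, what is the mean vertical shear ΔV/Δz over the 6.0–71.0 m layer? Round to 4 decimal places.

0.0104 m/s/m

Log law: V₂ = V₁ · ln(z₂/z₀)/ln(z₁/z₀) = 3.08 × 13.7607/11.2898 = 3.7541 m/s
ΔV/Δz = (3.7541 − 3.08)/(71.0 − 6.0) = 0.6741/65.0000 = 0.01037 m/s/m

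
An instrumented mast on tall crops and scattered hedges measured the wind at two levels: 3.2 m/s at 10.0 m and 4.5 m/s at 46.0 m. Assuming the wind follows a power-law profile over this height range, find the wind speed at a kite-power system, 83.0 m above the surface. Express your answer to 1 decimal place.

5.1 m/s

First find α: α = ln(V₂/V₁)/ln(z₂/z₁) = ln(4.5/3.2)/ln(46.0/10.0) = 0.34093/1.52606 = 0.2234
Extrapolate from 46.0 m to 83.0 m: V₃ = 4.5 × (83.0/46.0)^0.2234 = 4.5 × 1.1409 = 5.1342 m/s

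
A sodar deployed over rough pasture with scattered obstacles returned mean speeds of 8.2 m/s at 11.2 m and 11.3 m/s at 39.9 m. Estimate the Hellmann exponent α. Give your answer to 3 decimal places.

α ≈ 0.252

Power law: V₂/V₁ = (z₂/z₁)^α ⇒ α = ln(V₂/V₁) / ln(z₂/z₁)
α = ln(11.3/8.2) / ln(39.9/11.2) = ln(1.3780) / ln(3.5625)
  = 0.32067 / 1.27046 = 0.25240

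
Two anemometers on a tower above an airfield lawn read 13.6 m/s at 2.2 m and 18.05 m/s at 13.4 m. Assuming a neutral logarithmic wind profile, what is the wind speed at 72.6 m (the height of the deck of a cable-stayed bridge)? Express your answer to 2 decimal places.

22.21 m/s

Log law: V ∝ ln(z/z₀). From the pair, with r = V₁/V₂ = 0.75346,
ln z₀ = (ln z₁ − r·ln z₂)/(1 − r) = (0.7885 − 0.75346×2.5953)/0.24654 = -4.7334 → z₀ = 0.008796 m
V₃ = V₁ · ln(z₃/z₀)/ln(z₁/z₀) = 13.6 × 9.0184/5.5219 = 22.2116 m/s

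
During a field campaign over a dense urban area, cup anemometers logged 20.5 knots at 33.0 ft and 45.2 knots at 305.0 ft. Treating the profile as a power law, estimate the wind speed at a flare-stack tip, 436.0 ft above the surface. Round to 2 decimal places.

51.32 knots

First find α: α = ln(V₂/V₁)/ln(z₂/z₁) = ln(45.2/20.5)/ln(305.0/33.0) = 0.79067/2.22380 = 0.3555
Extrapolate from 305.0 ft to 436.0 ft: V₃ = 45.2 × (436.0/305.0)^0.3555 = 45.2 × 1.1355 = 51.3233 knots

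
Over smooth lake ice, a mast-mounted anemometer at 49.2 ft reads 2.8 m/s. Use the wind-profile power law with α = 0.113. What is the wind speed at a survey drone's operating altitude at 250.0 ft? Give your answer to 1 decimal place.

3.4 m/s

Power-law profile: V₂ = V₁ · (z₂/z₁)^α
V₂ = 2.8 × (250.0/49.2)^0.113 = 2.8 × (5.0813)^0.113
    = 2.8 × 1.2016 = 3.3646 m/s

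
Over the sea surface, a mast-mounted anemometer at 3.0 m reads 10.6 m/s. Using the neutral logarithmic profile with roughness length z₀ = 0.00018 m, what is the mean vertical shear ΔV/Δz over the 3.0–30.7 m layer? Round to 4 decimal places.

0.0915 m/s/m

Log law: V₂ = V₁ · ln(z₂/z₀)/ln(z₁/z₀) = 10.6 × 12.0468/9.7212 = 13.1359 m/s
ΔV/Δz = (13.1359 − 10.6)/(30.7 − 3.0) = 2.5359/27.7000 = 0.09155 m/s/m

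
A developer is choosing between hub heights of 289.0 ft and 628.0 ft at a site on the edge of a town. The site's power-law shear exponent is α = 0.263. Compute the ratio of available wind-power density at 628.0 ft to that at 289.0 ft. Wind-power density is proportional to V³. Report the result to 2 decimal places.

1.84

Speed ratio: V_B/V_A = (z_B/z_A)^α = (628.0/289.0)^0.263 = (2.1730)^0.263 = 1.22644
Power-density ratio: P_B/P_A = (V_B/V_A)³ = (1.22644)³ = 1.84477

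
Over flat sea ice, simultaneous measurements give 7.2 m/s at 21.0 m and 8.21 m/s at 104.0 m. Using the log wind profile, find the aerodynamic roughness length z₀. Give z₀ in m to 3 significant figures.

Log law: V(z) ∝ ln(z/z₀). With r = V₁/V₂ = 7.2/8.21 = 0.87698,
r · ln(z₂/z₀) = ln(z₁/z₀) ⇒ ln z₀ = (ln z₁ − r·ln z₂)/(1 − r)
ln z₀ = (3.04452 − 0.87698×4.64439) / 0.12302 = -8.3605
z₀ = exp(-8.3605) = 0.0002339 m

z₀ ≈ 0.000234 m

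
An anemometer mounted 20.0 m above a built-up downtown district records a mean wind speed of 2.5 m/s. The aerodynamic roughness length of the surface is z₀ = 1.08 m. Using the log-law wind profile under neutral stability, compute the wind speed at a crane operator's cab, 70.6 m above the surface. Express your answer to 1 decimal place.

3.6 m/s

Log law: V(z) ∝ ln(z/z₀), so V₂/V₁ = ln(z₂/z₀) / ln(z₁/z₀).
ln(70.6/1.08) = 4.1801, ln(20.0/1.08) = 2.9188
V₂ = 2.5 × 4.1801/2.9188 = 2.5 × 1.4321 = 3.5803 m/s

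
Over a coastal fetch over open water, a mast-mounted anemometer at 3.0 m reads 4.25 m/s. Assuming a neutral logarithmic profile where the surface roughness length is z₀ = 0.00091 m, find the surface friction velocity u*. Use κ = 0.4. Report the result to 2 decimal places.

Log law: V(z) = (u*/κ) · ln(z/z₀) ⇒ u* = κ · V / ln(z/z₀)
u* = 0.4 × 4.25 / ln(3.0/0.00091) = 0.4 × 4.25 / 8.1007
   = 1.7000 / 8.1007 = 0.2099 m/s

u* ≈ 0.21 m/s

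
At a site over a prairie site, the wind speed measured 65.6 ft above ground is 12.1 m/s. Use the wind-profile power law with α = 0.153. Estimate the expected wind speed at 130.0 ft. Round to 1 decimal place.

13.4 m/s

Power-law profile: V₂ = V₁ · (z₂/z₁)^α
V₂ = 12.1 × (130.0/65.6)^0.153 = 12.1 × (1.9817)^0.153
    = 12.1 × 1.1103 = 13.4348 m/s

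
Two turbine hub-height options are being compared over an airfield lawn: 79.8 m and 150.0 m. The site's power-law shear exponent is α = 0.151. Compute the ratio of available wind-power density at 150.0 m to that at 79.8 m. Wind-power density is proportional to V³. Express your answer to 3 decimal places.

1.331

Speed ratio: V_B/V_A = (z_B/z_A)^α = (150.0/79.8)^0.151 = (1.8797)^0.151 = 1.09999
Power-density ratio: P_B/P_A = (V_B/V_A)³ = (1.09999)³ = 1.33095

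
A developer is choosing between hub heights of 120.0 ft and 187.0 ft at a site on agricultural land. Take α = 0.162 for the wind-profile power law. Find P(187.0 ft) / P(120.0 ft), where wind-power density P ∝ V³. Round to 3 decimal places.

1.241

Speed ratio: V_B/V_A = (z_B/z_A)^α = (187.0/120.0)^0.162 = (1.5583)^0.162 = 1.07451
Power-density ratio: P_B/P_A = (V_B/V_A)³ = (1.07451)³ = 1.24060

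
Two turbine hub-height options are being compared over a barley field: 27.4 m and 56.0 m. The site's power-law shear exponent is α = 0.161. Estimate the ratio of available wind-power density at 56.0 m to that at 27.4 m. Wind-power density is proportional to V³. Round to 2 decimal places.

Speed ratio: V_B/V_A = (z_B/z_A)^α = (56.0/27.4)^0.161 = (2.0438)^0.161 = 1.12197
Power-density ratio: P_B/P_A = (V_B/V_A)³ = (1.12197)³ = 1.41235

1.41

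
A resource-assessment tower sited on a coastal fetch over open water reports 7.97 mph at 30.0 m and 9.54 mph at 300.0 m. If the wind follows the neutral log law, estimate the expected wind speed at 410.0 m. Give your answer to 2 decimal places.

9.75 mph

Log law: V ∝ ln(z/z₀). From the pair, with r = V₁/V₂ = 0.83543,
ln z₀ = (ln z₁ − r·ln z₂)/(1 − r) = (3.4012 − 0.83543×5.7038)/0.16457 = -8.2877 → z₀ = 0.0002516 m
V₃ = V₁ · ln(z₃/z₀)/ln(z₁/z₀) = 7.97 × 14.3039/11.6889 = 9.7530 mph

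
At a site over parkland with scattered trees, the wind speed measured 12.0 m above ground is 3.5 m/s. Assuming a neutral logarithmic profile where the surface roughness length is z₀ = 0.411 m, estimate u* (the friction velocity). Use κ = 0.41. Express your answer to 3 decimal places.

Log law: V(z) = (u*/κ) · ln(z/z₀) ⇒ u* = κ · V / ln(z/z₀)
u* = 0.41 × 3.5 / ln(12.0/0.411) = 0.41 × 3.5 / 3.3741
   = 1.4350 / 3.3741 = 0.4253 m/s

u* ≈ 0.425 m/s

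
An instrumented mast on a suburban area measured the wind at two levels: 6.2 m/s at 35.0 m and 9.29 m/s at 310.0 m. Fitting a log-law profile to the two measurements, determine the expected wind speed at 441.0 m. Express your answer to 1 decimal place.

9.8 m/s

Log law: V ∝ ln(z/z₀). From the pair, with r = V₁/V₂ = 0.66738,
ln z₀ = (ln z₁ − r·ln z₂)/(1 − r) = (3.5553 − 0.66738×5.7366)/0.33262 = -0.8212 → z₀ = 0.4399 m
V₃ = V₁ · ln(z₃/z₀)/ln(z₁/z₀) = 6.2 × 6.9103/4.3766 = 9.7893 m/s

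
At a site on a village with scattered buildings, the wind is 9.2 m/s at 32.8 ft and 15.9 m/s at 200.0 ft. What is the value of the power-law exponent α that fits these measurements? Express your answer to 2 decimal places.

α ≈ 0.30

Power law: V₂/V₁ = (z₂/z₁)^α ⇒ α = ln(V₂/V₁) / ln(z₂/z₁)
α = ln(15.9/9.2) / ln(200.0/32.8) = ln(1.7283) / ln(6.0976)
  = 0.54712 / 1.80789 = 0.30263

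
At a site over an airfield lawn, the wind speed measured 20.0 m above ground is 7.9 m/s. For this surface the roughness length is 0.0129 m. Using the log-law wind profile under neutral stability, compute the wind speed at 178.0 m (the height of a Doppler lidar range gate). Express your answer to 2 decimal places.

10.25 m/s

Log law: V(z) ∝ ln(z/z₀), so V₂/V₁ = ln(z₂/z₀) / ln(z₁/z₀).
ln(178.0/0.0129) = 9.5323, ln(20.0/0.0129) = 7.3463
V₂ = 7.9 × 9.5323/7.3463 = 7.9 × 1.2976 = 10.2508 m/s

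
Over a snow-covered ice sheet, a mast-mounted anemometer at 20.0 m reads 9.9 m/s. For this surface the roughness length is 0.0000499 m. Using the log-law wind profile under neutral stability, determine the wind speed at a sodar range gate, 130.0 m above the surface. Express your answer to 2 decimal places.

Log law: V(z) ∝ ln(z/z₀), so V₂/V₁ = ln(z₂/z₀) / ln(z₁/z₀).
ln(130.0/0.0000499) = 14.7730, ln(20.0/0.0000499) = 12.9012
V₂ = 9.9 × 14.7730/12.9012 = 9.9 × 1.1451 = 11.3364 m/s

11.34 m/s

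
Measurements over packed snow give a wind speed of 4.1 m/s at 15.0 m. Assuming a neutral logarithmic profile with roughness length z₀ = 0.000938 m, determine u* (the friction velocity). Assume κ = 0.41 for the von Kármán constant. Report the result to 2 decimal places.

Log law: V(z) = (u*/κ) · ln(z/z₀) ⇒ u* = κ · V / ln(z/z₀)
u* = 0.41 × 4.1 / ln(15.0/0.000938) = 0.41 × 4.1 / 9.6798
   = 1.6810 / 9.6798 = 0.1737 m/s

u* ≈ 0.17 m/s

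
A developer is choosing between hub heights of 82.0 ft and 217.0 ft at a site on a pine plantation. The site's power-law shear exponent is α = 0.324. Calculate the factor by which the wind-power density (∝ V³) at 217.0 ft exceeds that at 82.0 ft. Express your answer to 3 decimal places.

2.575

Speed ratio: V_B/V_A = (z_B/z_A)^α = (217.0/82.0)^0.324 = (2.6463)^0.324 = 1.37068
Power-density ratio: P_B/P_A = (V_B/V_A)³ = (1.37068)³ = 2.57520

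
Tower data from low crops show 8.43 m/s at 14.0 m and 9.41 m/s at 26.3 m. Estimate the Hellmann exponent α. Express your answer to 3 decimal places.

Power law: V₂/V₁ = (z₂/z₁)^α ⇒ α = ln(V₂/V₁) / ln(z₂/z₁)
α = ln(9.41/8.43) / ln(26.3/14.0) = ln(1.1163) / ln(1.8786)
  = 0.10998 / 0.63051 = 0.17442

α ≈ 0.174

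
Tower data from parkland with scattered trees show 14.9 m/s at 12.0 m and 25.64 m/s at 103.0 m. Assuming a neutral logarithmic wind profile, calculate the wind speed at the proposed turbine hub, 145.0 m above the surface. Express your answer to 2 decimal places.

Log law: V ∝ ln(z/z₀). From the pair, with r = V₁/V₂ = 0.58112,
ln z₀ = (ln z₁ − r·ln z₂)/(1 − r) = (2.4849 − 0.58112×4.6347)/0.41888 = -0.4976 → z₀ = 0.6080 m
V₃ = V₁ · ln(z₃/z₀)/ln(z₁/z₀) = 14.9 × 5.4744/2.9825 = 27.3486 m/s

27.35 m/s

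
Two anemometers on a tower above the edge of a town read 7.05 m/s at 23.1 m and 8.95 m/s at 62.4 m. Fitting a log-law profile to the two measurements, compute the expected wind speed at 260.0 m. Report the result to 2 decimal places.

11.68 m/s

Log law: V ∝ ln(z/z₀). From the pair, with r = V₁/V₂ = 0.78771,
ln z₀ = (ln z₁ − r·ln z₂)/(1 − r) = (3.1398 − 0.78771×4.1336)/0.21229 = -0.5474 → z₀ = 0.5784 m
V₃ = V₁ · ln(z₃/z₀)/ln(z₁/z₀) = 7.05 × 6.1081/3.6873 = 11.6786 m/s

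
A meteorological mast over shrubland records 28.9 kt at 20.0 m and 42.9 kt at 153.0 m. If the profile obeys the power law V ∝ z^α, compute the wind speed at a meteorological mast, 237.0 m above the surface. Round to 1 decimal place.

46.7 kt

First find α: α = ln(V₂/V₁)/ln(z₂/z₁) = ln(42.9/28.9)/ln(153.0/20.0) = 0.39503/2.03471 = 0.1941
Extrapolate from 153.0 m to 237.0 m: V₃ = 42.9 × (237.0/153.0)^0.1941 = 42.9 × 1.0887 = 46.7042 kt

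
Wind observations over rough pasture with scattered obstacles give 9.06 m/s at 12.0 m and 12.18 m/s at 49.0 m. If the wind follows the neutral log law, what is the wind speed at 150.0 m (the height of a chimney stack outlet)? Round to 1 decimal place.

Log law: V ∝ ln(z/z₀). From the pair, with r = V₁/V₂ = 0.74384,
ln z₀ = (ln z₁ − r·ln z₂)/(1 − r) = (2.4849 − 0.74384×3.8918)/0.25616 = -1.6006 → z₀ = 0.2018 m
V₃ = V₁ · ln(z₃/z₀)/ln(z₁/z₀) = 9.06 × 6.6112/4.0855 = 14.6611 m/s

14.7 m/s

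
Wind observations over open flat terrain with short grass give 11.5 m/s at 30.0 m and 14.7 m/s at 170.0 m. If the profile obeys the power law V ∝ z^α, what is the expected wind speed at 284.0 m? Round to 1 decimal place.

15.8 m/s

First find α: α = ln(V₂/V₁)/ln(z₂/z₁) = ln(14.7/11.5)/ln(170.0/30.0) = 0.24550/1.73460 = 0.1415
Extrapolate from 170.0 m to 284.0 m: V₃ = 14.7 × (284.0/170.0)^0.1415 = 14.7 × 1.0753 = 15.8074 m/s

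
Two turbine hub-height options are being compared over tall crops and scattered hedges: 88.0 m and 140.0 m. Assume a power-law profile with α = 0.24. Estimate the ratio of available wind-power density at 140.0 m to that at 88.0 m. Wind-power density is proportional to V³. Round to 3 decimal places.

Speed ratio: V_B/V_A = (z_B/z_A)^α = (140.0/88.0)^0.24 = (1.5909)^0.24 = 1.11788
Power-density ratio: P_B/P_A = (V_B/V_A)³ = (1.11788)³ = 1.39696

1.397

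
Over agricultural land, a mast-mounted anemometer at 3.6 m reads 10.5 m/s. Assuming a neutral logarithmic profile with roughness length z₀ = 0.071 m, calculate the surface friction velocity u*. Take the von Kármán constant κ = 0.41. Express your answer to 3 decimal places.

Log law: V(z) = (u*/κ) · ln(z/z₀) ⇒ u* = κ · V / ln(z/z₀)
u* = 0.41 × 10.5 / ln(3.6/0.071) = 0.41 × 10.5 / 3.9260
   = 4.3050 / 3.9260 = 1.0965 m/s

u* ≈ 1.097 m/s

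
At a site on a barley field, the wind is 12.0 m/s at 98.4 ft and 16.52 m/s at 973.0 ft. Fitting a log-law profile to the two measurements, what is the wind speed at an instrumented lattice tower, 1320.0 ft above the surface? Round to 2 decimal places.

17.12 m/s

Log law: V ∝ ln(z/z₀). From the pair, with r = V₁/V₂ = 0.72639,
ln z₀ = (ln z₁ − r·ln z₂)/(1 − r) = (4.5890 − 0.72639×6.8804)/0.27361 = -1.4942 → z₀ = 0.2244 ft
V₃ = V₁ · ln(z₃/z₀)/ln(z₁/z₀) = 12.0 × 8.6796/6.0832 = 17.1217 m/s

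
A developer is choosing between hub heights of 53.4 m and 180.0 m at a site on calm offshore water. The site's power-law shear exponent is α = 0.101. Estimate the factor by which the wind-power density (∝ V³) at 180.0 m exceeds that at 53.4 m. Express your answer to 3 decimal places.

1.445

Speed ratio: V_B/V_A = (z_B/z_A)^α = (180.0/53.4)^0.101 = (3.3708)^0.101 = 1.13058
Power-density ratio: P_B/P_A = (V_B/V_A)³ = (1.13058)³ = 1.44512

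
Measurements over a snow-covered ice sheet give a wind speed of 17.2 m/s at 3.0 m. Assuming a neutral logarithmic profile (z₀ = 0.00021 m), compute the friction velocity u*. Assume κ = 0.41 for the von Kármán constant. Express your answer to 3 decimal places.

u* ≈ 0.737 m/s

Log law: V(z) = (u*/κ) · ln(z/z₀) ⇒ u* = κ · V / ln(z/z₀)
u* = 0.41 × 17.2 / ln(3.0/0.00021) = 0.41 × 17.2 / 9.5670
   = 7.0520 / 9.5670 = 0.7371 m/s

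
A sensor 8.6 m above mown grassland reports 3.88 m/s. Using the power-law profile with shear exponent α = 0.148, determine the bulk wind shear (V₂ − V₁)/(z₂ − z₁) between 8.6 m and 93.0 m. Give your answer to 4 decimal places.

0.0194 m/s/m

Power law: V₂ = V₁ · (z₂/z₁)^α = 3.88 × (10.8140)^0.148 = 5.5190 m/s
ΔV/Δz = (5.5190 − 3.88)/(93.0 − 8.6) = 1.6390/84.4000 = 0.01942 m/s/m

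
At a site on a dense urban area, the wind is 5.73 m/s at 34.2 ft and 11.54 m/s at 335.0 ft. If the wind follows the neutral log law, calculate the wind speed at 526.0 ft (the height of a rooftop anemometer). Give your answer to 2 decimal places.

Log law: V ∝ ln(z/z₀). From the pair, with r = V₁/V₂ = 0.49653,
ln z₀ = (ln z₁ − r·ln z₂)/(1 − r) = (3.5322 − 0.49653×5.8141)/0.50347 = 1.2817 → z₀ = 3.603 ft
V₃ = V₁ · ln(z₃/z₀)/ln(z₁/z₀) = 5.73 × 4.9836/2.2505 = 12.6887 m/s

12.69 m/s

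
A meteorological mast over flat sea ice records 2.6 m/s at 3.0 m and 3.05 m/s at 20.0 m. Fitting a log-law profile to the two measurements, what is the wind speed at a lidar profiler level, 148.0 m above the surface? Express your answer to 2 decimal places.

3.52 m/s

Log law: V ∝ ln(z/z₀). From the pair, with r = V₁/V₂ = 0.85246,
ln z₀ = (ln z₁ − r·ln z₂)/(1 − r) = (1.0986 − 0.85246×2.9957)/0.14754 = -9.8625 → z₀ = 0.00005209 m
V₃ = V₁ · ln(z₃/z₀)/ln(z₁/z₀) = 2.6 × 14.8597/10.9611 = 3.5248 m/s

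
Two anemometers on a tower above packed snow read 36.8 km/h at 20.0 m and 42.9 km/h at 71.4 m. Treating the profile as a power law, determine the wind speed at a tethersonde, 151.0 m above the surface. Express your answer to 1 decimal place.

First find α: α = ln(V₂/V₁)/ln(z₂/z₁) = ln(42.9/36.8)/ln(71.4/20.0) = 0.15337/1.27257 = 0.1205
Extrapolate from 71.4 m to 151.0 m: V₃ = 42.9 × (151.0/71.4)^0.1205 = 42.9 × 1.0945 = 46.9527 km/h

47.0 km/h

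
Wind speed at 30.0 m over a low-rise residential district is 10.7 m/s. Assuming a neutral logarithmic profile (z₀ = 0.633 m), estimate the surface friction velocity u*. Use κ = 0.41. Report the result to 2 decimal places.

u* ≈ 1.14 m/s

Log law: V(z) = (u*/κ) · ln(z/z₀) ⇒ u* = κ · V / ln(z/z₀)
u* = 0.41 × 10.7 / ln(30.0/0.633) = 0.41 × 10.7 / 3.8585
   = 4.3870 / 3.8585 = 1.1370 m/s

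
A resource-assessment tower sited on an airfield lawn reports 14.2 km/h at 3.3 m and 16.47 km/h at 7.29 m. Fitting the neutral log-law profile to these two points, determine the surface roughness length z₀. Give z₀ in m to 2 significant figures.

Log law: V(z) ∝ ln(z/z₀). With r = V₁/V₂ = 14.2/16.47 = 0.86217,
r · ln(z₂/z₀) = ln(z₁/z₀) ⇒ ln z₀ = (ln z₁ − r·ln z₂)/(1 − r)
ln z₀ = (1.19392 − 0.86217×1.98650) / 0.13783 = -3.7641
z₀ = exp(-3.7641) = 0.02319 m

z₀ ≈ 0.023 m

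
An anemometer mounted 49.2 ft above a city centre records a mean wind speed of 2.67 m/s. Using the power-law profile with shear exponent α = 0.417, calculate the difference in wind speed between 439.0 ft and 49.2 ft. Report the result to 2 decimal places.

Power law: V₂ = V₁ · (z₂/z₁)^α = 2.67 × (8.9228)^0.417 = 6.6507 m/s
ΔV = 6.6507 − 2.67 = 3.9807 m/s

3.98 m/s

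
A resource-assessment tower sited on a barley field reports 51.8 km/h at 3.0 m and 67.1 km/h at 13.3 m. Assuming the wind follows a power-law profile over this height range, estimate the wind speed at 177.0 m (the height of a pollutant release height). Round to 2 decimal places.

First find α: α = ln(V₂/V₁)/ln(z₂/z₁) = ln(67.1/51.8)/ln(13.3/3.0) = 0.25879/1.48915 = 0.1738
Extrapolate from 13.3 m to 177.0 m: V₃ = 67.1 × (177.0/13.3)^0.1738 = 67.1 × 1.5680 = 105.2154 km/h

105.22 km/h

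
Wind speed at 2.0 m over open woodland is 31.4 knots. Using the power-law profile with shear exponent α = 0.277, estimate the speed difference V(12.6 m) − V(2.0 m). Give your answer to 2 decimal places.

Power law: V₂ = V₁ · (z₂/z₁)^α = 31.4 × (6.3000)^0.277 = 52.2814 knots
ΔV = 52.2814 − 31.4 = 20.8814 knots

20.88 knots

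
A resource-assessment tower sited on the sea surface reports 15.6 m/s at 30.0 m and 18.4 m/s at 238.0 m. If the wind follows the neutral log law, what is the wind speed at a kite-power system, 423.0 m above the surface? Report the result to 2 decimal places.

19.18 m/s

Log law: V ∝ ln(z/z₀). From the pair, with r = V₁/V₂ = 0.84783,
ln z₀ = (ln z₁ − r·ln z₂)/(1 − r) = (3.4012 − 0.84783×5.4723)/0.15217 = -8.1376 → z₀ = 0.0002923 m
V₃ = V₁ · ln(z₃/z₀)/ln(z₁/z₀) = 15.6 × 14.1850/11.5388 = 19.1775 m/s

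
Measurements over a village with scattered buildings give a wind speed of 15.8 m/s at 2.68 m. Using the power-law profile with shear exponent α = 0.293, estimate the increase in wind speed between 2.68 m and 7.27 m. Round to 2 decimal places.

5.37 m/s

Power law: V₂ = V₁ · (z₂/z₁)^α = 15.8 × (2.7127)^0.293 = 21.1662 m/s
ΔV = 21.1662 − 15.8 = 5.3662 m/s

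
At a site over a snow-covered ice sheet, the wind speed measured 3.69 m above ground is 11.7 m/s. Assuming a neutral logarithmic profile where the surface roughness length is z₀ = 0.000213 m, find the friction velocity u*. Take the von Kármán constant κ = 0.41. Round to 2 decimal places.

Log law: V(z) = (u*/κ) · ln(z/z₀) ⇒ u* = κ · V / ln(z/z₀)
u* = 0.41 × 11.7 / ln(3.69/0.000213) = 0.41 × 11.7 / 9.7598
   = 4.7970 / 9.7598 = 0.4915 m/s

u* ≈ 0.49 m/s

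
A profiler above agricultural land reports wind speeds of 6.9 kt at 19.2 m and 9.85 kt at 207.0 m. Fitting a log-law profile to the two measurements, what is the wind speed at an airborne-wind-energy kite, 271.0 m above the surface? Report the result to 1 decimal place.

Log law: V ∝ ln(z/z₀). From the pair, with r = V₁/V₂ = 0.70051,
ln z₀ = (ln z₁ − r·ln z₂)/(1 − r) = (2.9549 − 0.70051×5.3327)/0.29949 = -2.6067 → z₀ = 0.07377 m
V₃ = V₁ · ln(z₃/z₀)/ln(z₁/z₀) = 6.9 × 8.2089/5.5617 = 10.1842 kt

10.2 kt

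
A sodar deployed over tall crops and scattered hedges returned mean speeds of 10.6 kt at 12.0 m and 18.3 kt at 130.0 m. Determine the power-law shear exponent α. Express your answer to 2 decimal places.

Power law: V₂/V₁ = (z₂/z₁)^α ⇒ α = ln(V₂/V₁) / ln(z₂/z₁)
α = ln(18.3/10.6) / ln(130.0/12.0) = ln(1.7264) / ln(10.8333)
  = 0.54605 / 2.38263 = 0.22918

α ≈ 0.23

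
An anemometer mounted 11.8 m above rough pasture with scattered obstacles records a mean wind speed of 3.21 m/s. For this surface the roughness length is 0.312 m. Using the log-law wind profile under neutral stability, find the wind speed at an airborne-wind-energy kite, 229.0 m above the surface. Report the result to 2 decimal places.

Log law: V(z) ∝ ln(z/z₀), so V₂/V₁ = ln(z₂/z₀) / ln(z₁/z₀).
ln(229.0/0.312) = 6.5985, ln(11.8/0.312) = 3.6329
V₂ = 3.21 × 6.5985/3.6329 = 3.21 × 1.8163 = 5.8304 m/s

5.83 m/s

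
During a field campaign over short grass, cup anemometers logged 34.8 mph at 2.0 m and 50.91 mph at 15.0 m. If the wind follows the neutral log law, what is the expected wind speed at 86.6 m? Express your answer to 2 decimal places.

Log law: V ∝ ln(z/z₀). From the pair, with r = V₁/V₂ = 0.68356,
ln z₀ = (ln z₁ − r·ln z₂)/(1 − r) = (0.6931 − 0.68356×2.7081)/0.31644 = -3.6593 → z₀ = 0.02575 m
V₃ = V₁ · ln(z₃/z₀)/ln(z₁/z₀) = 34.8 × 8.1206/4.3525 = 64.9280 mph

64.93 mph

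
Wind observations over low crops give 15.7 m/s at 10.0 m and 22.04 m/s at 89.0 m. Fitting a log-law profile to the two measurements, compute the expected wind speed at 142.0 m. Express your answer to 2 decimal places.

Log law: V ∝ ln(z/z₀). From the pair, with r = V₁/V₂ = 0.71234,
ln z₀ = (ln z₁ − r·ln z₂)/(1 − r) = (2.3026 − 0.71234×4.4886)/0.28766 = -3.1108 → z₀ = 0.04456 m
V₃ = V₁ · ln(z₃/z₀)/ln(z₁/z₀) = 15.7 × 8.0666/5.4134 = 23.3949 m/s

23.39 m/s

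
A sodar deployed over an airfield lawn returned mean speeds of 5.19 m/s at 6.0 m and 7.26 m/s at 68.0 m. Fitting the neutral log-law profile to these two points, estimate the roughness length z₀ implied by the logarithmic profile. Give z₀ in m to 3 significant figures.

Log law: V(z) ∝ ln(z/z₀). With r = V₁/V₂ = 5.19/7.26 = 0.71488,
r · ln(z₂/z₀) = ln(z₁/z₀) ⇒ ln z₀ = (ln z₁ − r·ln z₂)/(1 − r)
ln z₀ = (1.79176 − 0.71488×4.21951) / 0.28512 = -4.2952
z₀ = exp(-4.2952) = 0.01363 m

z₀ ≈ 0.0136 m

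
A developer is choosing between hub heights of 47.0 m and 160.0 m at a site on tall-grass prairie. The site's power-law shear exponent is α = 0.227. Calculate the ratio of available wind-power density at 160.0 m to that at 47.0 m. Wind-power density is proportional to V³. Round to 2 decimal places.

2.30

Speed ratio: V_B/V_A = (z_B/z_A)^α = (160.0/47.0)^0.227 = (3.4043)^0.227 = 1.32059
Power-density ratio: P_B/P_A = (V_B/V_A)³ = (1.32059)³ = 2.30307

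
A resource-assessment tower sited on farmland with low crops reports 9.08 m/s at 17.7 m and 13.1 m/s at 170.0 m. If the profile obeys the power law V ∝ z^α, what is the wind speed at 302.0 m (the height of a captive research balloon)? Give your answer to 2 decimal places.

First find α: α = ln(V₂/V₁)/ln(z₂/z₁) = ln(13.1/9.08)/ln(170.0/17.7) = 0.36654/2.26223 = 0.1620
Extrapolate from 170.0 m to 302.0 m: V₃ = 13.1 × (302.0/170.0)^0.1620 = 13.1 × 1.0976 = 14.3782 m/s

14.38 m/s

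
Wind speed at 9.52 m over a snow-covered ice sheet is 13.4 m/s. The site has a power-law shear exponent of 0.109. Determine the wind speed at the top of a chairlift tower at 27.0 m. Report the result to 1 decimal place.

15.0 m/s

Power-law profile: V₂ = V₁ · (z₂/z₁)^α
V₂ = 13.4 × (27.0/9.52)^0.109 = 13.4 × (2.8361)^0.109
    = 13.4 × 1.1203 = 15.0125 m/s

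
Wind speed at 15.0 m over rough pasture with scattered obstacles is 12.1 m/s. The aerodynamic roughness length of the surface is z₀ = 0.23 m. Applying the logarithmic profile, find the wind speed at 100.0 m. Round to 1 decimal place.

Log law: V(z) ∝ ln(z/z₀), so V₂/V₁ = ln(z₂/z₀) / ln(z₁/z₀).
ln(100.0/0.23) = 6.0748, ln(15.0/0.23) = 4.1777
V₂ = 12.1 × 6.0748/4.1777 = 12.1 × 1.4541 = 17.5947 m/s

17.6 m/s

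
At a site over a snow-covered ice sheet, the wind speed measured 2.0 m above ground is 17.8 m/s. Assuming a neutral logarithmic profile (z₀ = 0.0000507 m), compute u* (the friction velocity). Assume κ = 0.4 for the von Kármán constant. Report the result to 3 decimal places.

Log law: V(z) = (u*/κ) · ln(z/z₀) ⇒ u* = κ · V / ln(z/z₀)
u* = 0.4 × 17.8 / ln(2.0/0.0000507) = 0.4 × 17.8 / 10.5827
   = 7.1200 / 10.5827 = 0.6728 m/s

u* ≈ 0.673 m/s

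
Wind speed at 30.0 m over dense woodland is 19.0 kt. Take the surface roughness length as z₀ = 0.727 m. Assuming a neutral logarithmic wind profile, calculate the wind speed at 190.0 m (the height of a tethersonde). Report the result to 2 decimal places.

Log law: V(z) ∝ ln(z/z₀), so V₂/V₁ = ln(z₂/z₀) / ln(z₁/z₀).
ln(190.0/0.727) = 5.5659, ln(30.0/0.727) = 3.7200
V₂ = 19.0 × 5.5659/3.7200 = 19.0 × 1.4962 = 28.4275 kt

28.43 kt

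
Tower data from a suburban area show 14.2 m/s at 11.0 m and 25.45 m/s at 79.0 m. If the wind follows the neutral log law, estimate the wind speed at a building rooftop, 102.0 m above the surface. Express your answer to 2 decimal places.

26.91 m/s

Log law: V ∝ ln(z/z₀). From the pair, with r = V₁/V₂ = 0.55796,
ln z₀ = (ln z₁ − r·ln z₂)/(1 − r) = (2.3979 − 0.55796×4.3694)/0.44204 = -0.0906 → z₀ = 0.9133 m
V₃ = V₁ · ln(z₃/z₀)/ln(z₁/z₀) = 14.2 × 4.7156/2.4885 = 26.9081 m/s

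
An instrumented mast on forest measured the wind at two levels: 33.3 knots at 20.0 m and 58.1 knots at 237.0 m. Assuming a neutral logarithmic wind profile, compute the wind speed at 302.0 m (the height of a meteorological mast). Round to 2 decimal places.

Log law: V ∝ ln(z/z₀). From the pair, with r = V₁/V₂ = 0.57315,
ln z₀ = (ln z₁ − r·ln z₂)/(1 − r) = (2.9957 − 0.57315×5.4681)/0.42685 = -0.3240 → z₀ = 0.7233 m
V₃ = V₁ · ln(z₃/z₀)/ln(z₁/z₀) = 33.3 × 6.0344/3.3197 = 60.5312 knots

60.53 knots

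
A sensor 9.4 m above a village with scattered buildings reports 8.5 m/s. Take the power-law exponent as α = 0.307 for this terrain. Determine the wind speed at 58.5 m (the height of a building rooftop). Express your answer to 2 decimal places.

Power-law profile: V₂ = V₁ · (z₂/z₁)^α
V₂ = 8.5 × (58.5/9.4)^0.307 = 8.5 × (6.2234)^0.307
    = 8.5 × 1.7529 = 14.9000 m/s

14.90 m/s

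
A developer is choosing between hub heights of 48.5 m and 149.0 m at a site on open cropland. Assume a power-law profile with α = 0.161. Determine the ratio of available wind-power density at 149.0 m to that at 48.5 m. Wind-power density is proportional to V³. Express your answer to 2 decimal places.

1.72

Speed ratio: V_B/V_A = (z_B/z_A)^α = (149.0/48.5)^0.161 = (3.0722)^0.161 = 1.19806
Power-density ratio: P_B/P_A = (V_B/V_A)³ = (1.19806)³ = 1.71963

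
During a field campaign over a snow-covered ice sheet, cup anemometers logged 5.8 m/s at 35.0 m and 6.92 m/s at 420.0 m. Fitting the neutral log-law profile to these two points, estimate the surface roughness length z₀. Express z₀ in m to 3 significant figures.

z₀ ≈ 0.0000903 m

Log law: V(z) ∝ ln(z/z₀). With r = V₁/V₂ = 5.8/6.92 = 0.83815,
r · ln(z₂/z₀) = ln(z₁/z₀) ⇒ ln z₀ = (ln z₁ − r·ln z₂)/(1 − r)
ln z₀ = (3.55535 − 0.83815×6.04025) / 0.16185 = -9.3129
z₀ = exp(-9.3129) = 0.00009025 m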